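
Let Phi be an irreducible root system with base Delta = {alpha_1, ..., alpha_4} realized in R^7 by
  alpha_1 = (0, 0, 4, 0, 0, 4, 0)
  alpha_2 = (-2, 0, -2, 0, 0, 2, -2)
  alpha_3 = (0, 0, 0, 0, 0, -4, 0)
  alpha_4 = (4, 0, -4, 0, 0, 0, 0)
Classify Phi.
F_4

Compute the Cartan integers a_ij = 2(alpha_i, alpha_j)/(alpha_j, alpha_j); the resulting 4x4 Cartan matrix is
[[2, 0, -2, -1], [0, 2, -1, 0], [-1, -1, 2, 0], [-1, 0, 0, 2]].
The roots have two lengths (squared-length ratio 2:1); the short ones are alpha_{2,3}. The associated Dynkin diagram is a chain of 4 nodes with a double edge between the middle two (F_4), so the type is F_4.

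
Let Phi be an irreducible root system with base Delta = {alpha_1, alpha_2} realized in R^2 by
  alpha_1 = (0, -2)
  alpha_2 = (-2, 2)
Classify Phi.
Compute the Cartan integers a_ij = 2(alpha_i, alpha_j)/(alpha_j, alpha_j); the resulting 2x2 Cartan matrix is
[[2, -1], [-2, 2]].
The roots have two lengths (squared-length ratio 2:1); the short ones are alpha_{1}. The associated Dynkin diagram is a chain of 2 nodes with a double edge at one end; the terminal node there is the unique short simple root (B_2), so the type is B_2 (the algebra so(5)).

B_2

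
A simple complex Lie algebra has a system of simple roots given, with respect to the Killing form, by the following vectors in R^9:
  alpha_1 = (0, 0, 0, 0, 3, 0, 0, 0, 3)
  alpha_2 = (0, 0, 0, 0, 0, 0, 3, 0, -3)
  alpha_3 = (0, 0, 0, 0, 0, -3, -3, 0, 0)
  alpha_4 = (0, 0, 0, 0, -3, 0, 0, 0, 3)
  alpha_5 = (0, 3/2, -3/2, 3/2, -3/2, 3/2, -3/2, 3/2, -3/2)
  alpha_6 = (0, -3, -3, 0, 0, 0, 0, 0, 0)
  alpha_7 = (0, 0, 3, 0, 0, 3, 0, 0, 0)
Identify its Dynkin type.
Compute the Cartan integers a_ij = 2(alpha_i, alpha_j)/(alpha_j, alpha_j); the resulting 7x7 Cartan matrix is
[[2, -1, 0, 0, -1, 0, 0], [-1, 2, -1, -1, 0, 0, 0], [0, -1, 2, 0, 0, 0, -1], [0, -1, 0, 2, 0, 0, 0], [-1, 0, 0, 0, 2, 0, 0], [0, 0, 0, 0, 0, 2, -1], [0, 0, -1, 0, 0, -1, 2]].
All simple roots have the same length, so the diagram is simply laced. The associated Dynkin diagram is a chain of 6 nodes with one extra node attached to the third node from one end (E_7), so the type is E_7.

E_7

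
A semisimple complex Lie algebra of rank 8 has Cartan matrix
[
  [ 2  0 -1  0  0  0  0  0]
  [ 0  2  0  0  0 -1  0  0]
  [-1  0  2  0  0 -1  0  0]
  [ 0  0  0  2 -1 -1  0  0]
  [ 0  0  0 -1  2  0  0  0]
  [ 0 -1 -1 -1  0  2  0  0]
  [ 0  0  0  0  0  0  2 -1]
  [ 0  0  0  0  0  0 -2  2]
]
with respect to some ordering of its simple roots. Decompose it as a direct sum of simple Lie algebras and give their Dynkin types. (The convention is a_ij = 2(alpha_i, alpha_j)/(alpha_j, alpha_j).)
The diagram associated to this matrix has two connected components: the simple roots {alpha_7, alpha_8} form a chain of 2 nodes with a double edge at one end; the terminal node there is the unique short simple root (B_2), and {alpha_1, alpha_2, alpha_3, alpha_4, alpha_5, alpha_6} form a chain of 5 nodes with one extra node attached to the third node from one end (E_6). A semisimple Lie algebra decomposes uniquely as the direct sum of simple ideals, one per connected component of its Dynkin diagram, so g ≅ B_2 ⊕ E_6 (dimension 10 + 78 = 88).

type B_2 + type E_6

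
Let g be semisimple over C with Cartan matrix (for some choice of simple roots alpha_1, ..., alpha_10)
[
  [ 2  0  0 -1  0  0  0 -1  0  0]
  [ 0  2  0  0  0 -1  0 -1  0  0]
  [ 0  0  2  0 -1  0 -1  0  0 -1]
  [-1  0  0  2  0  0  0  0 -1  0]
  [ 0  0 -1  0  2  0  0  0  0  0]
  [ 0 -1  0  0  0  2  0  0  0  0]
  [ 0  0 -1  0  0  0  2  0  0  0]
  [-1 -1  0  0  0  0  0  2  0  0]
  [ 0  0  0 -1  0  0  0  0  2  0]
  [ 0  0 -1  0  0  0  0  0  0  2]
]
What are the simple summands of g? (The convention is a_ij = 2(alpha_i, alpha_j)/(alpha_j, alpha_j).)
A_6 + D_4

The diagram associated to this matrix has two connected components: the simple roots {alpha_1, alpha_2, alpha_4, alpha_6, alpha_8, alpha_9} form a chain of 6 nodes with single edges (A_6), and {alpha_3, alpha_5, alpha_7, alpha_10} form a chain of 2 nodes with a fork of two nodes at one end (D_4). A semisimple Lie algebra decomposes uniquely as the direct sum of simple ideals, one per connected component of its Dynkin diagram, so g ≅ A_6 ⊕ D_4 (dimension 48 + 28 = 76).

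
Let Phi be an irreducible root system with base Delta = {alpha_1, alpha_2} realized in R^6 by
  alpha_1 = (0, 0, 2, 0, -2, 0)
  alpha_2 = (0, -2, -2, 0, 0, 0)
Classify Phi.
Compute the Cartan integers a_ij = 2(alpha_i, alpha_j)/(alpha_j, alpha_j); the resulting 2x2 Cartan matrix is
[[2, -1], [-1, 2]].
All simple roots have the same length, so the diagram is simply laced. The associated Dynkin diagram is a chain of 2 nodes with single edges (A_2), so the type is A_2 (the algebra sl(3)).

A_2 (sl(3))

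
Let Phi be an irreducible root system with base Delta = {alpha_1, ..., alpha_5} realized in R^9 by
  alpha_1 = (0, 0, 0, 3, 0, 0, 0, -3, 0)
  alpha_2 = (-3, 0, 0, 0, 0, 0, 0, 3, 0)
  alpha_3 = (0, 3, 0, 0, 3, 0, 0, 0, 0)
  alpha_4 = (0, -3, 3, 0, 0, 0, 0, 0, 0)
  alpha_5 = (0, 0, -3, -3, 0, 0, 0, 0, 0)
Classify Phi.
A_5

Compute the Cartan integers a_ij = 2(alpha_i, alpha_j)/(alpha_j, alpha_j); the resulting 5x5 Cartan matrix is
[[2, -1, 0, 0, -1], [-1, 2, 0, 0, 0], [0, 0, 2, -1, 0], [0, 0, -1, 2, -1], [-1, 0, 0, -1, 2]].
All simple roots have the same length, so the diagram is simply laced. The associated Dynkin diagram is a chain of 5 nodes with single edges (A_5), so the type is A_5 (the algebra sl(6)).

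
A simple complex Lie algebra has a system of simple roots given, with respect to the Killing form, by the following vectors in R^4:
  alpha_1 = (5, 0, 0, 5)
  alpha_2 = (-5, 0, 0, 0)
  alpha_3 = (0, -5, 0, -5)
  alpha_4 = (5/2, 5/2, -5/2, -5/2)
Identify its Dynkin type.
Compute the Cartan integers a_ij = 2(alpha_i, alpha_j)/(alpha_j, alpha_j); the resulting 4x4 Cartan matrix is
[[2, -2, -1, 0], [-1, 2, 0, -1], [-1, 0, 2, 0], [0, -1, 0, 2]].
The roots have two lengths (squared-length ratio 2:1); the short ones are alpha_{2,4}. The associated Dynkin diagram is a chain of 4 nodes with a double edge between the middle two (F_4), so the type is F_4.

F4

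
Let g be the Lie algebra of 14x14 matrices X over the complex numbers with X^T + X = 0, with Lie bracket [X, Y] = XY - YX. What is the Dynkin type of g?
D7

This is so(14) with 14 even, which has dimension 14(14-1)/2 = 91 and rank 14/2 = 7. In the classification of classical Lie algebras, the orthogonal algebra so(2n) in an even number of variables has type D_n; here n = 7, so the Dynkin diagram is a chain of 5 nodes with a fork of two nodes at one end (D_7). Hence the type is D_7.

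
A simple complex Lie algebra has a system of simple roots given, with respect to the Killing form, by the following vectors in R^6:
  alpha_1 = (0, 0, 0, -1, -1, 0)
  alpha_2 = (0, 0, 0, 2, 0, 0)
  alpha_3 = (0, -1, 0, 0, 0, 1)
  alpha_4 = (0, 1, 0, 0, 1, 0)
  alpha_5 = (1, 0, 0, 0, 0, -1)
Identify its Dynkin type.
Compute the Cartan integers a_ij = 2(alpha_i, alpha_j)/(alpha_j, alpha_j); the resulting 5x5 Cartan matrix is
[[2, -1, 0, -1, 0], [-2, 2, 0, 0, 0], [0, 0, 2, -1, -1], [-1, 0, -1, 2, 0], [0, 0, -1, 0, 2]].
The roots have two lengths (squared-length ratio 2:1); the short ones are alpha_{1,3,4,5}. The associated Dynkin diagram is a chain of 5 nodes with a double edge at one end; the terminal node there is the unique long simple root (C_5), so the type is C_5 (the algebra sp(10)).

type C_5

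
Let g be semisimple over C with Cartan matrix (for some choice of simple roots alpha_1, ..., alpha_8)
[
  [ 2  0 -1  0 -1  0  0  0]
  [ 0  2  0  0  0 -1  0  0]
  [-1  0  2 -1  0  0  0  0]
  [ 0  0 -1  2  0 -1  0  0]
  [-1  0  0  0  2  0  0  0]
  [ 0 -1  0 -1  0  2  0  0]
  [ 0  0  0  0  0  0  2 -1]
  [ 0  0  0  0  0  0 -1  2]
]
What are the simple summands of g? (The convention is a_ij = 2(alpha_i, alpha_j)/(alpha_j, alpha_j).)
The diagram associated to this matrix has two connected components: the simple roots {alpha_7, alpha_8} form a chain of 2 nodes with single edges (A_2), and {alpha_1, alpha_2, alpha_3, alpha_4, alpha_5, alpha_6} form a chain of 6 nodes with single edges (A_6). A semisimple Lie algebra decomposes uniquely as the direct sum of simple ideals, one per connected component of its Dynkin diagram, so g ≅ A_2 ⊕ A_6 (dimension 8 + 48 = 56).

A2 + A6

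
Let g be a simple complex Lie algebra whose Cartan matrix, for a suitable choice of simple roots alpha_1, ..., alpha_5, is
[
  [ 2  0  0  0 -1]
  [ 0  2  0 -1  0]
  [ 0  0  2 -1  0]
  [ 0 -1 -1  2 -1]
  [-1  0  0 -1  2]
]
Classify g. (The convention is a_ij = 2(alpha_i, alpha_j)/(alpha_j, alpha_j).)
The matrix has rank 5 with 2's on the diagonal. Reading the off-diagonal entries as Dynkin edges (a single edge where a_ij = a_ji = -1; a double or triple edge where a_ij * a_ji = 2 or 3), the diagram is a chain of 3 nodes with a fork of two nodes at one end (D_5). One simple-root ordering that puts it in standard form is (alpha_1, alpha_5, alpha_4, alpha_3, alpha_2). So the algebra is type D_5, i.e. so(10).

D_5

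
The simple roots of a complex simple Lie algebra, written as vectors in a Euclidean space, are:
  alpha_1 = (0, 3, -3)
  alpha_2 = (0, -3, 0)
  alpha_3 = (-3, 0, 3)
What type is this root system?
Compute the Cartan integers a_ij = 2(alpha_i, alpha_j)/(alpha_j, alpha_j); the resulting 3x3 Cartan matrix is
[[2, -2, -1], [-1, 2, 0], [-1, 0, 2]].
The roots have two lengths (squared-length ratio 2:1); the short ones are alpha_{2}. The associated Dynkin diagram is a chain of 3 nodes with a double edge at one end; the terminal node there is the unique short simple root (B_3), so the type is B_3 (the algebra so(7)).

B_3 (so(7))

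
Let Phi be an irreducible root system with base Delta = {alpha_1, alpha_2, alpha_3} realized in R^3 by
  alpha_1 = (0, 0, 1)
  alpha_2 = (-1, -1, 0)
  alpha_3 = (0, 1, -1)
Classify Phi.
Compute the Cartan integers a_ij = 2(alpha_i, alpha_j)/(alpha_j, alpha_j); the resulting 3x3 Cartan matrix is
[[2, 0, -1], [0, 2, -1], [-2, -1, 2]].
The roots have two lengths (squared-length ratio 2:1); the short ones are alpha_{1}. The associated Dynkin diagram is a chain of 3 nodes with a double edge at one end; the terminal node there is the unique short simple root (B_3), so the type is B_3 (the algebra so(7)).

B3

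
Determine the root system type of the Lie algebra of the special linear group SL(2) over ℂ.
This is sl(2), which has dimension 2^2 - 1 = 3 and rank 2 - 1 = 1 (a Cartan subalgebra is the diagonal traceless matrices). In the classification of classical Lie algebras, the special linear algebra sl(n+1) has type A_n; here n = 1, so the Dynkin diagram is a chain of 1 nodes with single edges (A_1). Hence the type is A_1.

type A_1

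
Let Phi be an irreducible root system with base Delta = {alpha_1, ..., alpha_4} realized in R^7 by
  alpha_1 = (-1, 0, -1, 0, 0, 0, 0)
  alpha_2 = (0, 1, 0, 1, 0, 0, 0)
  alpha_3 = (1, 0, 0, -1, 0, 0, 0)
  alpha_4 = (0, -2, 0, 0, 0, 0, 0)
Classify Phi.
Compute the Cartan integers a_ij = 2(alpha_i, alpha_j)/(alpha_j, alpha_j); the resulting 4x4 Cartan matrix is
[[2, 0, -1, 0], [0, 2, -1, -1], [-1, -1, 2, 0], [0, -2, 0, 2]].
The roots have two lengths (squared-length ratio 2:1); the short ones are alpha_{1,2,3}. The associated Dynkin diagram is a chain of 4 nodes with a double edge at one end; the terminal node there is the unique long simple root (C_4), so the type is C_4 (the algebra sp(8)).

type C_4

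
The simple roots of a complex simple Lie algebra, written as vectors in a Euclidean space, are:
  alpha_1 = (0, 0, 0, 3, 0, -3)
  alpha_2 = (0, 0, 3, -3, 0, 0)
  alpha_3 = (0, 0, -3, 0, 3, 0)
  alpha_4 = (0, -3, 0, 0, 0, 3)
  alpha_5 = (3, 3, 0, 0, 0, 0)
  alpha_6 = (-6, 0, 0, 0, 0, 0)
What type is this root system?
Compute the Cartan integers a_ij = 2(alpha_i, alpha_j)/(alpha_j, alpha_j); the resulting 6x6 Cartan matrix is
[[2, -1, 0, -1, 0, 0], [-1, 2, -1, 0, 0, 0], [0, -1, 2, 0, 0, 0], [-1, 0, 0, 2, -1, 0], [0, 0, 0, -1, 2, -1], [0, 0, 0, 0, -2, 2]].
The roots have two lengths (squared-length ratio 2:1); the short ones are alpha_{1,2,3,4,5}. The associated Dynkin diagram is a chain of 6 nodes with a double edge at one end; the terminal node there is the unique long simple root (C_6), so the type is C_6 (the algebra sp(12)).

C6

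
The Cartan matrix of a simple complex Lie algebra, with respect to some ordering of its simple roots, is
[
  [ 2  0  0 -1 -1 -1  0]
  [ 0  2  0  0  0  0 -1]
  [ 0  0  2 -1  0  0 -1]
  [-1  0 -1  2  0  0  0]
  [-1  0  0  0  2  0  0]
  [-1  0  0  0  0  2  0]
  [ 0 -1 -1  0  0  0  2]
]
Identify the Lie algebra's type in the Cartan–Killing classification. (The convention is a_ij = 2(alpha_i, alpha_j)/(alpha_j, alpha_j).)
D7

The matrix has rank 7 with 2's on the diagonal. Reading the off-diagonal entries as Dynkin edges (a single edge where a_ij = a_ji = -1; a double or triple edge where a_ij * a_ji = 2 or 3), the diagram is a chain of 5 nodes with a fork of two nodes at one end (D_7). One simple-root ordering that puts it in standard form is (alpha_2, alpha_7, alpha_3, alpha_4, alpha_1, alpha_5, alpha_6). So the algebra is type D_7, i.e. so(14).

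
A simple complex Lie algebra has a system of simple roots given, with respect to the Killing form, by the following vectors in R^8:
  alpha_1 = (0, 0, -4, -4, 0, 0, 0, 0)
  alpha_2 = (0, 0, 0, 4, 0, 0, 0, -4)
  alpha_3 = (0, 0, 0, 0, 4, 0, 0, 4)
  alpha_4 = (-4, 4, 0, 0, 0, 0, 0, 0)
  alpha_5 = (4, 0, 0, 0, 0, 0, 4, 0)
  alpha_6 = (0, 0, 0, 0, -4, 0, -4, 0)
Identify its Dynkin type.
Compute the Cartan integers a_ij = 2(alpha_i, alpha_j)/(alpha_j, alpha_j); the resulting 6x6 Cartan matrix is
[[2, -1, 0, 0, 0, 0], [-1, 2, -1, 0, 0, 0], [0, -1, 2, 0, 0, -1], [0, 0, 0, 2, -1, 0], [0, 0, 0, -1, 2, -1], [0, 0, -1, 0, -1, 2]].
All simple roots have the same length, so the diagram is simply laced. The associated Dynkin diagram is a chain of 6 nodes with single edges (A_6), so the type is A_6 (the algebra sl(7)).

A6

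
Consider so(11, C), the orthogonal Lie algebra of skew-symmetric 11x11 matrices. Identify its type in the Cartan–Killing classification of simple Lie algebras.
B_5

This is so(11) with 11 odd, which has dimension 11(11-1)/2 = 55 and rank (11-1)/2 = 5. In the classification of classical Lie algebras, the orthogonal algebra so(2n+1) in an odd number of variables has type B_n; here n = 5, so the Dynkin diagram is a chain of 5 nodes with a double edge at one end; the terminal node there is the unique short simple root (B_5). Hence the type is B_5.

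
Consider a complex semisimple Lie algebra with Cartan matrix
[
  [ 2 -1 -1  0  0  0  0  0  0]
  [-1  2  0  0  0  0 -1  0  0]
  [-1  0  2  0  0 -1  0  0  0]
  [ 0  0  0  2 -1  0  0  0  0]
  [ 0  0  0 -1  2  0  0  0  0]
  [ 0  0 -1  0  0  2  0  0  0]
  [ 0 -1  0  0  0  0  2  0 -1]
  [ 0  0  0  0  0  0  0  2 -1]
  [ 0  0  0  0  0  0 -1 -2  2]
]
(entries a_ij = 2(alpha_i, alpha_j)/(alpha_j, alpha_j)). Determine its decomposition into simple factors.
A_2 + B_7

The diagram associated to this matrix has two connected components: the simple roots {alpha_4, alpha_5} form a chain of 2 nodes with single edges (A_2), and {alpha_1, alpha_2, alpha_3, alpha_6, alpha_7, alpha_8, alpha_9} form a chain of 7 nodes with a double edge at one end; the terminal node there is the unique short simple root (B_7). A semisimple Lie algebra decomposes uniquely as the direct sum of simple ideals, one per connected component of its Dynkin diagram, so g ≅ A_2 ⊕ B_7 (dimension 8 + 105 = 113).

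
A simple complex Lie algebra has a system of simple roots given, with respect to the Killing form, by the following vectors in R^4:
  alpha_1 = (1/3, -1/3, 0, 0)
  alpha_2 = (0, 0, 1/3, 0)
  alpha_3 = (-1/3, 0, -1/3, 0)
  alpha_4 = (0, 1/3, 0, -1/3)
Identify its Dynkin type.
B_4 (so(9))

Compute the Cartan integers a_ij = 2(alpha_i, alpha_j)/(alpha_j, alpha_j); the resulting 4x4 Cartan matrix is
[[2, 0, -1, -1], [0, 2, -1, 0], [-1, -2, 2, 0], [-1, 0, 0, 2]].
The roots have two lengths (squared-length ratio 2:1); the short ones are alpha_{2}. The associated Dynkin diagram is a chain of 4 nodes with a double edge at one end; the terminal node there is the unique short simple root (B_4), so the type is B_4 (the algebra so(9)).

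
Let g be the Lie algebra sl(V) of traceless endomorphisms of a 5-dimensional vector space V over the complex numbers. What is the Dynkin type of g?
This is sl(5), which has dimension 5^2 - 1 = 24 and rank 5 - 1 = 4 (a Cartan subalgebra is the diagonal traceless matrices). In the classification of classical Lie algebras, the special linear algebra sl(n+1) has type A_n; here n = 4, so the Dynkin diagram is a chain of 4 nodes with single edges (A_4). Hence the type is A_4.

type A_4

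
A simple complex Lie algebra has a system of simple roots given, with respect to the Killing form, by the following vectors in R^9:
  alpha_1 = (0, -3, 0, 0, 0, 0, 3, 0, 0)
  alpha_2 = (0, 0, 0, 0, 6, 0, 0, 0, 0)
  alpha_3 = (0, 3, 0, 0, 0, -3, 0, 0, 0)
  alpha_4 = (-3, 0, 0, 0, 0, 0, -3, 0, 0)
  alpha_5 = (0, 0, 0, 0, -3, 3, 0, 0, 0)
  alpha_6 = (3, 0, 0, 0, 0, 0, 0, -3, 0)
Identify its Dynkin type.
Compute the Cartan integers a_ij = 2(alpha_i, alpha_j)/(alpha_j, alpha_j); the resulting 6x6 Cartan matrix is
[[2, 0, -1, -1, 0, 0], [0, 2, 0, 0, -2, 0], [-1, 0, 2, 0, -1, 0], [-1, 0, 0, 2, 0, -1], [0, -1, -1, 0, 2, 0], [0, 0, 0, -1, 0, 2]].
The roots have two lengths (squared-length ratio 2:1); the short ones are alpha_{1,3,4,5,6}. The associated Dynkin diagram is a chain of 6 nodes with a double edge at one end; the terminal node there is the unique long simple root (C_6), so the type is C_6 (the algebra sp(12)).

C_6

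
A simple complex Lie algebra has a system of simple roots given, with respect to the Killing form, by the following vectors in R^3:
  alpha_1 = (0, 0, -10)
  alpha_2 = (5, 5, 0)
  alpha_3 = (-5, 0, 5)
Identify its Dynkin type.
C_3

Compute the Cartan integers a_ij = 2(alpha_i, alpha_j)/(alpha_j, alpha_j); the resulting 3x3 Cartan matrix is
[[2, 0, -2], [0, 2, -1], [-1, -1, 2]].
The roots have two lengths (squared-length ratio 2:1); the short ones are alpha_{2,3}. The associated Dynkin diagram is a chain of 3 nodes with a double edge at one end; the terminal node there is the unique long simple root (C_3), so the type is C_3 (the algebra sp(6)).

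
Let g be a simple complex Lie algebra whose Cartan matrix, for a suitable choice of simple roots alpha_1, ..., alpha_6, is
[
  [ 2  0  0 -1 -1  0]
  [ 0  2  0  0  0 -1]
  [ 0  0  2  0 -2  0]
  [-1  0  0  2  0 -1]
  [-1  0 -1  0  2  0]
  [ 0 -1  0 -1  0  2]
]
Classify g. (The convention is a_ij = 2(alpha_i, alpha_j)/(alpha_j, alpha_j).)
The matrix has rank 6 with 2's on the diagonal. Reading the off-diagonal entries as Dynkin edges (a single edge where a_ij = a_ji = -1; a double or triple edge where a_ij * a_ji = 2 or 3), the diagram is a chain of 6 nodes with a double edge at one end; the terminal node there is the unique long simple root (C_6). One simple-root ordering that puts it in standard form is (alpha_2, alpha_6, alpha_4, alpha_1, alpha_5, alpha_3). So the algebra is type C_6, i.e. sp(12).

type C_6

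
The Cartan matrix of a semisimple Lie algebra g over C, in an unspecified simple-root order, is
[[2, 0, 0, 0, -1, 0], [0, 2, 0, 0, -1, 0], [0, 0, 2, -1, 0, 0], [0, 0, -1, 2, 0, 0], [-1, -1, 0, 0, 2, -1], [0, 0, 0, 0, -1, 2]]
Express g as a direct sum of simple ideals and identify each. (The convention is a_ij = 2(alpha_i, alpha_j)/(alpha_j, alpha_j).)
The diagram associated to this matrix has two connected components: the simple roots {alpha_3, alpha_4} form a chain of 2 nodes with single edges (A_2), and {alpha_1, alpha_2, alpha_5, alpha_6} form a chain of 2 nodes with a fork of two nodes at one end (D_4). A semisimple Lie algebra decomposes uniquely as the direct sum of simple ideals, one per connected component of its Dynkin diagram, so g ≅ A_2 ⊕ D_4 (dimension 8 + 28 = 36).

A_2 + D_4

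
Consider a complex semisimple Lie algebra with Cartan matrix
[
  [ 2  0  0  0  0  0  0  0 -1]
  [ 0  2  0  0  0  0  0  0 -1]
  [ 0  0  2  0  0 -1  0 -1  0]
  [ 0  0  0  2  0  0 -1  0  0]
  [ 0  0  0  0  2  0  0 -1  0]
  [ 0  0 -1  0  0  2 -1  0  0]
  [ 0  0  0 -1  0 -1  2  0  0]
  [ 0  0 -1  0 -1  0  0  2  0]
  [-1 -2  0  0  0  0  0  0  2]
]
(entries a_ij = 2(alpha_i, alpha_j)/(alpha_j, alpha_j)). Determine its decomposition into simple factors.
A_6 + B_3

The diagram associated to this matrix has two connected components: the simple roots {alpha_3, alpha_4, alpha_5, alpha_6, alpha_7, alpha_8} form a chain of 6 nodes with single edges (A_6), and {alpha_1, alpha_2, alpha_9} form a chain of 3 nodes with a double edge at one end; the terminal node there is the unique short simple root (B_3). A semisimple Lie algebra decomposes uniquely as the direct sum of simple ideals, one per connected component of its Dynkin diagram, so g ≅ A_6 ⊕ B_3 (dimension 48 + 21 = 69).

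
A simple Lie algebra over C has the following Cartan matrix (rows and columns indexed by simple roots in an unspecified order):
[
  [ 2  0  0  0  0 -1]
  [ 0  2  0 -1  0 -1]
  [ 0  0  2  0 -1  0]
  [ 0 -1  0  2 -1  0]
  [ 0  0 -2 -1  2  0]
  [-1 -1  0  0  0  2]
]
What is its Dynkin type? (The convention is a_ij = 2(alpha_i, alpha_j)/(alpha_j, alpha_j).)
B_6 (so(13))

The matrix has rank 6 with 2's on the diagonal. Reading the off-diagonal entries as Dynkin edges (a single edge where a_ij = a_ji = -1; a double or triple edge where a_ij * a_ji = 2 or 3), the diagram is a chain of 6 nodes with a double edge at one end; the terminal node there is the unique short simple root (B_6). One simple-root ordering that puts it in standard form is (alpha_1, alpha_6, alpha_2, alpha_4, alpha_5, alpha_3). So the algebra is type B_6, i.e. so(13).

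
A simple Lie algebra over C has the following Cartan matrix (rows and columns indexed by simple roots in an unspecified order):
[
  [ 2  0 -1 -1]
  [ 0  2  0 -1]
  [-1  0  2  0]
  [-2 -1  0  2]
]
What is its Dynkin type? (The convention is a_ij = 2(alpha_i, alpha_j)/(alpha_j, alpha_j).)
F4

The matrix has rank 4 with 2's on the diagonal. Reading the off-diagonal entries as Dynkin edges (a single edge where a_ij = a_ji = -1; a double or triple edge where a_ij * a_ji = 2 or 3), the diagram is a chain of 4 nodes with a double edge between the middle two (F_4). One simple-root ordering that puts it in standard form is (alpha_2, alpha_4, alpha_1, alpha_3). So the algebra is type F_4.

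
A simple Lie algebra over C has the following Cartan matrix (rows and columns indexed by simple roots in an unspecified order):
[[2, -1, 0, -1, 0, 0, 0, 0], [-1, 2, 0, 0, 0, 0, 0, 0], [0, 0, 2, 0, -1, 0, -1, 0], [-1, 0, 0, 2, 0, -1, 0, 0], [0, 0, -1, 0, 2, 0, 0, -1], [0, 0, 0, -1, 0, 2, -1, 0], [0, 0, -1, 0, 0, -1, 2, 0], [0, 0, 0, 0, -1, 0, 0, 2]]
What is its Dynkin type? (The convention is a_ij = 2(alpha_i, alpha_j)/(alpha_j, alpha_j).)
A_8

The matrix has rank 8 with 2's on the diagonal. Reading the off-diagonal entries as Dynkin edges (a single edge where a_ij = a_ji = -1; a double or triple edge where a_ij * a_ji = 2 or 3), the diagram is a chain of 8 nodes with single edges (A_8). One simple-root ordering that puts it in standard form is (alpha_2, alpha_1, alpha_4, alpha_6, alpha_7, alpha_3, alpha_5, alpha_8). So the algebra is type A_8, i.e. sl(9).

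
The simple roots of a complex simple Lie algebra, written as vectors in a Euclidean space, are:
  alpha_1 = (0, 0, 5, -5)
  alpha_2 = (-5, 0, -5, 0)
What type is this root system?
A_2 (sl(3))

Compute the Cartan integers a_ij = 2(alpha_i, alpha_j)/(alpha_j, alpha_j); the resulting 2x2 Cartan matrix is
[[2, -1], [-1, 2]].
All simple roots have the same length, so the diagram is simply laced. The associated Dynkin diagram is a chain of 2 nodes with single edges (A_2), so the type is A_2 (the algebra sl(3)).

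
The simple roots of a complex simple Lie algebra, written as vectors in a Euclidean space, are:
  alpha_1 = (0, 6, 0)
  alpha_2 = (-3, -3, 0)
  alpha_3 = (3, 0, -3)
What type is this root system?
Compute the Cartan integers a_ij = 2(alpha_i, alpha_j)/(alpha_j, alpha_j); the resulting 3x3 Cartan matrix is
[[2, -2, 0], [-1, 2, -1], [0, -1, 2]].
The roots have two lengths (squared-length ratio 2:1); the short ones are alpha_{2,3}. The associated Dynkin diagram is a chain of 3 nodes with a double edge at one end; the terminal node there is the unique long simple root (C_3), so the type is C_3 (the algebra sp(6)).

C_3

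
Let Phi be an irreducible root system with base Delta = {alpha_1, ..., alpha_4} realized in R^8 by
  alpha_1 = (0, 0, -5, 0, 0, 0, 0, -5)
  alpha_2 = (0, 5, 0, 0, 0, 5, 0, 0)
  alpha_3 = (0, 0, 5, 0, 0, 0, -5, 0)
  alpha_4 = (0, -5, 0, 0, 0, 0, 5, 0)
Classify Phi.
Compute the Cartan integers a_ij = 2(alpha_i, alpha_j)/(alpha_j, alpha_j); the resulting 4x4 Cartan matrix is
[[2, 0, -1, 0], [0, 2, 0, -1], [-1, 0, 2, -1], [0, -1, -1, 2]].
All simple roots have the same length, so the diagram is simply laced. The associated Dynkin diagram is a chain of 4 nodes with single edges (A_4), so the type is A_4 (the algebra sl(5)).

A_4 (sl(5))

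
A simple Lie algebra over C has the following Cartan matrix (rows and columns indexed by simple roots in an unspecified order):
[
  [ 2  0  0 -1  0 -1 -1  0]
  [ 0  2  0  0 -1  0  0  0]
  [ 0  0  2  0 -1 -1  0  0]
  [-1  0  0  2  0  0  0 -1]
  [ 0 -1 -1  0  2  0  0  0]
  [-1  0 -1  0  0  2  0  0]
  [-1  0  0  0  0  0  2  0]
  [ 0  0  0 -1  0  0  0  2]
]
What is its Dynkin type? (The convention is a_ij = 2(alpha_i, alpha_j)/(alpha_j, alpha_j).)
The matrix has rank 8 with 2's on the diagonal. Reading the off-diagonal entries as Dynkin edges (a single edge where a_ij = a_ji = -1; a double or triple edge where a_ij * a_ji = 2 or 3), the diagram is a chain of 7 nodes with one extra node attached to the third node from one end (E_8). One simple-root ordering that puts it in standard form is (alpha_8, alpha_7, alpha_4, alpha_1, alpha_6, alpha_3, alpha_5, alpha_2). So the algebra is type E_8.

E_8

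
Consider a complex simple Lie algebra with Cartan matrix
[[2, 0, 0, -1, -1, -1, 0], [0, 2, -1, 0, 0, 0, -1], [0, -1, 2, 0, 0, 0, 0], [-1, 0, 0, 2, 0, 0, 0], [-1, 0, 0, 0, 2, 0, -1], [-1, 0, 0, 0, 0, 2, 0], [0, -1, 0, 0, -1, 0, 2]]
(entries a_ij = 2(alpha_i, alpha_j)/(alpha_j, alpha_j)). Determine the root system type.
The matrix has rank 7 with 2's on the diagonal. Reading the off-diagonal entries as Dynkin edges (a single edge where a_ij = a_ji = -1; a double or triple edge where a_ij * a_ji = 2 or 3), the diagram is a chain of 5 nodes with a fork of two nodes at one end (D_7). One simple-root ordering that puts it in standard form is (alpha_3, alpha_2, alpha_7, alpha_5, alpha_1, alpha_6, alpha_4). So the algebra is type D_7, i.e. so(14).

D_7 (so(14))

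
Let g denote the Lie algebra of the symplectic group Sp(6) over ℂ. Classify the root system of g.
C_3 (sp(6))

This is sp(6), which has dimension 6(6+1)/2 = 21 and rank 6/2 = 3. In the classification of classical Lie algebras, the symplectic algebra sp(2n) has type C_n; here n = 3, so the Dynkin diagram is a chain of 3 nodes with a double edge at one end; the terminal node there is the unique long simple root (C_3). Hence the type is C_3.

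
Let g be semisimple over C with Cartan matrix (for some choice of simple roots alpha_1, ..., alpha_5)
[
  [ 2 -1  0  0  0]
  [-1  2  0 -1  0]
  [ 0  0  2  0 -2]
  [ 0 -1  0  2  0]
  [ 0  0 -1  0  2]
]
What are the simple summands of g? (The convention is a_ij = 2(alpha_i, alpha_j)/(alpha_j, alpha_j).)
A_3 (sl(4)) + B_2 (so(5))

The diagram associated to this matrix has two connected components: the simple roots {alpha_1, alpha_2, alpha_4} form a chain of 3 nodes with single edges (A_3), and {alpha_3, alpha_5} form a chain of 2 nodes with a double edge at one end; the terminal node there is the unique short simple root (B_2). A semisimple Lie algebra decomposes uniquely as the direct sum of simple ideals, one per connected component of its Dynkin diagram, so g ≅ A_3 ⊕ B_2 (dimension 15 + 10 = 25).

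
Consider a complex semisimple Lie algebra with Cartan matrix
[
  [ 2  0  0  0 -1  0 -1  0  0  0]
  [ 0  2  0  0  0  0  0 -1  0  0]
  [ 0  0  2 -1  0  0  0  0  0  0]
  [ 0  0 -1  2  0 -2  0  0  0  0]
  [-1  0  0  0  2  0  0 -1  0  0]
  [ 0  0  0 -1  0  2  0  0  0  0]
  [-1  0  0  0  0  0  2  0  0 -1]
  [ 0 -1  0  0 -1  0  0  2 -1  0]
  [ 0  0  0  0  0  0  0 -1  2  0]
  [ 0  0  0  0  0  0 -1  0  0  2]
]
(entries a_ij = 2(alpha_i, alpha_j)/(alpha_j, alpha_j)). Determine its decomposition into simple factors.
The diagram associated to this matrix has two connected components: the simple roots {alpha_3, alpha_4, alpha_6} form a chain of 3 nodes with a double edge at one end; the terminal node there is the unique short simple root (B_3), and {alpha_1, alpha_2, alpha_5, alpha_7, alpha_8, alpha_9, alpha_10} form a chain of 5 nodes with a fork of two nodes at one end (D_7). A semisimple Lie algebra decomposes uniquely as the direct sum of simple ideals, one per connected component of its Dynkin diagram, so g ≅ B_3 ⊕ D_7 (dimension 21 + 91 = 112).

type B_3 + type D_7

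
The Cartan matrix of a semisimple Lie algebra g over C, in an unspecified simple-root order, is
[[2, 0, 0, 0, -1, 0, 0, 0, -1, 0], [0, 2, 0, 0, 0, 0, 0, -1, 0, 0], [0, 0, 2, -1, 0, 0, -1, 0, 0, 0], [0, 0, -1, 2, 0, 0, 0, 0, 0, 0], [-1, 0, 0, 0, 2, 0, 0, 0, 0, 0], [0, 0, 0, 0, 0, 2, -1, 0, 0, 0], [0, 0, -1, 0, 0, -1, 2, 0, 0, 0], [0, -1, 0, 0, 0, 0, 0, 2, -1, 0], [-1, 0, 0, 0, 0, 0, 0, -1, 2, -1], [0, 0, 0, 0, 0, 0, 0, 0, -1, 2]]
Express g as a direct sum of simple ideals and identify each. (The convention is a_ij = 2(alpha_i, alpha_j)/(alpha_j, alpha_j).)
A4 ⊕ E6

The diagram associated to this matrix has two connected components: the simple roots {alpha_3, alpha_4, alpha_6, alpha_7} form a chain of 4 nodes with single edges (A_4), and {alpha_1, alpha_2, alpha_5, alpha_8, alpha_9, alpha_10} form a chain of 5 nodes with one extra node attached to the third node from one end (E_6). A semisimple Lie algebra decomposes uniquely as the direct sum of simple ideals, one per connected component of its Dynkin diagram, so g ≅ A_4 ⊕ E_6 (dimension 24 + 78 = 102).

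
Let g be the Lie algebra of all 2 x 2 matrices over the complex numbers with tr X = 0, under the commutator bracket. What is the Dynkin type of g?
This is sl(2), which has dimension 2^2 - 1 = 3 and rank 2 - 1 = 1 (a Cartan subalgebra is the diagonal traceless matrices). In the classification of classical Lie algebras, the special linear algebra sl(n+1) has type A_n; here n = 1, so the Dynkin diagram is a chain of 1 nodes with single edges (A_1). Hence the type is A_1.

A_1 (sl(2))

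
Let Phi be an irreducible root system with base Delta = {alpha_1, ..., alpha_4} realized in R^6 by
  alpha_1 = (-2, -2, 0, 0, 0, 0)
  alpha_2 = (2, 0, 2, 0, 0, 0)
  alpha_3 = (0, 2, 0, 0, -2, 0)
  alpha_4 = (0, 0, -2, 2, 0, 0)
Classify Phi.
Compute the Cartan integers a_ij = 2(alpha_i, alpha_j)/(alpha_j, alpha_j); the resulting 4x4 Cartan matrix is
[[2, -1, -1, 0], [-1, 2, 0, -1], [-1, 0, 2, 0], [0, -1, 0, 2]].
All simple roots have the same length, so the diagram is simply laced. The associated Dynkin diagram is a chain of 4 nodes with single edges (A_4), so the type is A_4 (the algebra sl(5)).

A4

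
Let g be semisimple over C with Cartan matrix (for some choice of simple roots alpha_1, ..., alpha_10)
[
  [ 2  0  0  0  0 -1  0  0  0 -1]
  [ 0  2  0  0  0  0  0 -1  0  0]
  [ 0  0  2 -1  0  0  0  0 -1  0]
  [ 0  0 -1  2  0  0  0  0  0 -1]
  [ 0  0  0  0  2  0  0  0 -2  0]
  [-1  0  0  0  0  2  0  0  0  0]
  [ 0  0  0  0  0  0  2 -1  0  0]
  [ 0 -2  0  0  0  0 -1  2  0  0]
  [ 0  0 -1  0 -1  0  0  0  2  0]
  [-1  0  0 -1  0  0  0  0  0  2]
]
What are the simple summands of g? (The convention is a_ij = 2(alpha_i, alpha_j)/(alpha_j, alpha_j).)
The diagram associated to this matrix has two connected components: the simple roots {alpha_2, alpha_7, alpha_8} form a chain of 3 nodes with a double edge at one end; the terminal node there is the unique short simple root (B_3), and {alpha_1, alpha_3, alpha_4, alpha_5, alpha_6, alpha_9, alpha_10} form a chain of 7 nodes with a double edge at one end; the terminal node there is the unique long simple root (C_7). A semisimple Lie algebra decomposes uniquely as the direct sum of simple ideals, one per connected component of its Dynkin diagram, so g ≅ B_3 ⊕ C_7 (dimension 21 + 105 = 126).

B_3 ⊕ C_7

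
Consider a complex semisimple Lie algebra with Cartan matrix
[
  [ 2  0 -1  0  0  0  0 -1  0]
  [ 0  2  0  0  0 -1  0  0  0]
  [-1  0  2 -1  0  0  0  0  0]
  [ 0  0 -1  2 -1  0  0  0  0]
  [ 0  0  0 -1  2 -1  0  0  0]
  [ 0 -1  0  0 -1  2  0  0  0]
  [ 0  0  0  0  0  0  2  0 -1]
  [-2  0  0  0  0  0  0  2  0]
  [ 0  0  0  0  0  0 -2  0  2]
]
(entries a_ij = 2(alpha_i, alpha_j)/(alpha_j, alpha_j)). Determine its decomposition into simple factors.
The diagram associated to this matrix has two connected components: the simple roots {alpha_7, alpha_9} form a chain of 2 nodes with a double edge at one end; the terminal node there is the unique short simple root (B_2), and {alpha_1, alpha_2, alpha_3, alpha_4, alpha_5, alpha_6, alpha_8} form a chain of 7 nodes with a double edge at one end; the terminal node there is the unique long simple root (C_7). A semisimple Lie algebra decomposes uniquely as the direct sum of simple ideals, one per connected component of its Dynkin diagram, so g ≅ B_2 ⊕ C_7 (dimension 10 + 105 = 115).

type B_2 ⊕ type C_7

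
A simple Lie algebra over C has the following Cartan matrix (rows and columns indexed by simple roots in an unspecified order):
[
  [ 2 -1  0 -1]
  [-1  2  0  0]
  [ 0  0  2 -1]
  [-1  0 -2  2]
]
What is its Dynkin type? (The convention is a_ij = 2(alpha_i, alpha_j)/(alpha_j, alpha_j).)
type B_4

The matrix has rank 4 with 2's on the diagonal. Reading the off-diagonal entries as Dynkin edges (a single edge where a_ij = a_ji = -1; a double or triple edge where a_ij * a_ji = 2 or 3), the diagram is a chain of 4 nodes with a double edge at one end; the terminal node there is the unique short simple root (B_4). One simple-root ordering that puts it in standard form is (alpha_2, alpha_1, alpha_4, alpha_3). So the algebra is type B_4, i.e. so(9).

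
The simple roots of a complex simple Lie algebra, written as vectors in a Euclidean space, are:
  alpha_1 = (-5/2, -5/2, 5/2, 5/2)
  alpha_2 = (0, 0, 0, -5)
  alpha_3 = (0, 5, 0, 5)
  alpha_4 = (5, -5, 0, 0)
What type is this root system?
Compute the Cartan integers a_ij = 2(alpha_i, alpha_j)/(alpha_j, alpha_j); the resulting 4x4 Cartan matrix is
[[2, -1, 0, 0], [-1, 2, -1, 0], [0, -2, 2, -1], [0, 0, -1, 2]].
The roots have two lengths (squared-length ratio 2:1); the short ones are alpha_{1,2}. The associated Dynkin diagram is a chain of 4 nodes with a double edge between the middle two (F_4), so the type is F_4.

F4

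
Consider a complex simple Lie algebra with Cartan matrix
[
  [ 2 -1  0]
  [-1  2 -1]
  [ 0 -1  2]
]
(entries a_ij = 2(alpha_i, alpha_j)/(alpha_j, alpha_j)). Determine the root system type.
The matrix has rank 3 with 2's on the diagonal. Reading the off-diagonal entries as Dynkin edges (a single edge where a_ij = a_ji = -1; a double or triple edge where a_ij * a_ji = 2 or 3), the diagram is a chain of 3 nodes with single edges (A_3). One simple-root ordering that puts it in standard form is (alpha_3, alpha_2, alpha_1). So the algebra is type A_3, i.e. sl(4).

A_3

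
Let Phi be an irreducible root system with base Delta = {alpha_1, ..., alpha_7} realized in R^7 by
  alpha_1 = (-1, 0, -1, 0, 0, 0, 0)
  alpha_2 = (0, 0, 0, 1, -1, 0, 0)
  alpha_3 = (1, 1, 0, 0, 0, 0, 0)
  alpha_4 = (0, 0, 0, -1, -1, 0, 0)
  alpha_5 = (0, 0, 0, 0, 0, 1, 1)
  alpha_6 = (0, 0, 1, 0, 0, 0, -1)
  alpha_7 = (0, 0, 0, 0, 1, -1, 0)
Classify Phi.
Compute the Cartan integers a_ij = 2(alpha_i, alpha_j)/(alpha_j, alpha_j); the resulting 7x7 Cartan matrix is
[[2, 0, -1, 0, 0, -1, 0], [0, 2, 0, 0, 0, 0, -1], [-1, 0, 2, 0, 0, 0, 0], [0, 0, 0, 2, 0, 0, -1], [0, 0, 0, 0, 2, -1, -1], [-1, 0, 0, 0, -1, 2, 0], [0, -1, 0, -1, -1, 0, 2]].
All simple roots have the same length, so the diagram is simply laced. The associated Dynkin diagram is a chain of 5 nodes with a fork of two nodes at one end (D_7), so the type is D_7 (the algebra so(14)).

D_7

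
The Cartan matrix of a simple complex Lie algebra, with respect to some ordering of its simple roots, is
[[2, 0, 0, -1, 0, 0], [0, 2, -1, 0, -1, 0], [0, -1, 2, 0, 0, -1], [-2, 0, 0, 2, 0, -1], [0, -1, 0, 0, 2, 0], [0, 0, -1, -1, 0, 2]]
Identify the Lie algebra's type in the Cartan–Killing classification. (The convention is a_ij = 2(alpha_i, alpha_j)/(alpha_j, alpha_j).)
B_6

The matrix has rank 6 with 2's on the diagonal. Reading the off-diagonal entries as Dynkin edges (a single edge where a_ij = a_ji = -1; a double or triple edge where a_ij * a_ji = 2 or 3), the diagram is a chain of 6 nodes with a double edge at one end; the terminal node there is the unique short simple root (B_6). One simple-root ordering that puts it in standard form is (alpha_5, alpha_2, alpha_3, alpha_6, alpha_4, alpha_1). So the algebra is type B_6, i.e. so(13).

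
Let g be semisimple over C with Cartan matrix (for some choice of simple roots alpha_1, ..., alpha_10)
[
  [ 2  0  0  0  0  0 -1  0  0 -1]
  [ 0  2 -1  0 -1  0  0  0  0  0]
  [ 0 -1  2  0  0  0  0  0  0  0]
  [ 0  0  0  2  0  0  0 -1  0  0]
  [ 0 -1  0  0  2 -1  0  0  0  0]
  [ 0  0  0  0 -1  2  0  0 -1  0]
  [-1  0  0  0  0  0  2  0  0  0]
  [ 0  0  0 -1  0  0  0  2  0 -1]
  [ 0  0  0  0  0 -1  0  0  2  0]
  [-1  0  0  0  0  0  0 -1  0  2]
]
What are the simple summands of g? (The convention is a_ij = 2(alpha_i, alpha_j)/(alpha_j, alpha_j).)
The diagram associated to this matrix has two connected components: the simple roots {alpha_1, alpha_4, alpha_7, alpha_8, alpha_10} form a chain of 5 nodes with single edges (A_5), and {alpha_2, alpha_3, alpha_5, alpha_6, alpha_9} form a chain of 5 nodes with single edges (A_5). A semisimple Lie algebra decomposes uniquely as the direct sum of simple ideals, one per connected component of its Dynkin diagram, so g ≅ A_5 ⊕ A_5 (dimension 35 + 35 = 70).

A5 + A5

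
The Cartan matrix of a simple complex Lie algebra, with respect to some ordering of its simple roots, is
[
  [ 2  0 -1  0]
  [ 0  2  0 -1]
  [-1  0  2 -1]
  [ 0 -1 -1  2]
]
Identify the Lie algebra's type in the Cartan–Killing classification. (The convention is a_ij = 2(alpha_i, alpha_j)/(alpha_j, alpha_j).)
The matrix has rank 4 with 2's on the diagonal. Reading the off-diagonal entries as Dynkin edges (a single edge where a_ij = a_ji = -1; a double or triple edge where a_ij * a_ji = 2 or 3), the diagram is a chain of 4 nodes with single edges (A_4). One simple-root ordering that puts it in standard form is (alpha_1, alpha_3, alpha_4, alpha_2). So the algebra is type A_4, i.e. sl(5).

type A_4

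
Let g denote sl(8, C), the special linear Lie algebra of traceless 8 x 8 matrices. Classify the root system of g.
This is sl(8), which has dimension 8^2 - 1 = 63 and rank 8 - 1 = 7 (a Cartan subalgebra is the diagonal traceless matrices). In the classification of classical Lie algebras, the special linear algebra sl(n+1) has type A_n; here n = 7, so the Dynkin diagram is a chain of 7 nodes with single edges (A_7). Hence the type is A_7.

A7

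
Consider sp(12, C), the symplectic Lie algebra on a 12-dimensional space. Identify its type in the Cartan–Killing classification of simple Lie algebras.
C6

This is sp(12), which has dimension 12(12+1)/2 = 78 and rank 12/2 = 6. In the classification of classical Lie algebras, the symplectic algebra sp(2n) has type C_n; here n = 6, so the Dynkin diagram is a chain of 6 nodes with a double edge at one end; the terminal node there is the unique long simple root (C_6). Hence the type is C_6.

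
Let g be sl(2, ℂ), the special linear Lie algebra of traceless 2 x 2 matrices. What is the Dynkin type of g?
This is sl(2), which has dimension 2^2 - 1 = 3 and rank 2 - 1 = 1 (a Cartan subalgebra is the diagonal traceless matrices). In the classification of classical Lie algebras, the special linear algebra sl(n+1) has type A_n; here n = 1, so the Dynkin diagram is a chain of 1 nodes with single edges (A_1). Hence the type is A_1.

A_1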